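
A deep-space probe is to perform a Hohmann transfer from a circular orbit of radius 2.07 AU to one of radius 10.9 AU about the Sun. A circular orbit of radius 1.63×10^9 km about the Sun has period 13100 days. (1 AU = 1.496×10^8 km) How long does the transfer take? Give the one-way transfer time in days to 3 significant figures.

From Kepler's third law T² = 4π²r³/μ at r = 1.63×10^9 km, T = 13100 days = 13100 × 86400 s = 1.13184×10^9 s: μ = 4π²r³/T² = 1.33460×10^11 km³/s².
In km: r₁ = 2.07 × 1.496×10^8 = 3.09672×10^8 km; r₂ = 10.9 × 1.496×10^8 = 1.63064×10^9 km.
The Hohmann ellipse has a_t = (r₁ + r₂)/2 = 9.70156×10^8 km.
Half the transfer-orbit period gives t = π√(a_t³/μ) = 2.599×10^8 s.
Converting: 2.599×10^8 s ÷ 86400 s/day = 3010 days.

t = 3010 days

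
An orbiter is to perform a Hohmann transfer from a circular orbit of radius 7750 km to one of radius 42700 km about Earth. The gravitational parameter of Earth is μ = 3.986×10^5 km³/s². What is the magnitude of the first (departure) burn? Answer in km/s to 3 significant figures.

Transfer-ellipse semi-major axis a_t = (r₁ + r₂)/2 = (7750 + 42700)/2 = 25225 km.
On the circular orbit at r = 7750 km, v_c = √(μ/r) = 7.172 km/s.
Transfer-orbit speed at the same r (vis-viva, a = a_t): v_t = √[μ(2/r − 1/a_t)] = 9.331 km/s.
Δv₁ = |v_t − v_c| = |9.331 − 7.172| = 2.159 km/s.

Δv₁ = 2.16 km/s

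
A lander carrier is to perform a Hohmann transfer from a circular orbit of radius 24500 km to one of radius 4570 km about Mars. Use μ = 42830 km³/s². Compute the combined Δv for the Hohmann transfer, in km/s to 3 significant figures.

Δv = 1.49 km/s

Semi-major axis of the transfer orbit: a_t = (24500 + 4570)/2 = 14535 km.
Circular speed at r₁: v₁ = √(μ/r₁) = √(42830/24500) = 1.3222 km/s.
Transfer-orbit speed at r₁ (vis-viva): v_a = √[μ(2/r₁ − 1/a_t)] = 0.74138 km/s.
First burn Δv₁ = |v_a − v₁| = 0.5808 km/s.
Circular speed at r₂: v₂ = √(μ/r₂) = 3.0614 km/s.
Transfer-orbit speed at r₂: v_p = √[μ(2/r₂ − 1/a_t)] = 3.9746 km/s.
Second burn Δv₂ = |v₂ − v_p| = 0.9132 km/s.
Δv = Δv₁ + Δv₂ = 0.5808 + 0.9132 = 1.494 km/s.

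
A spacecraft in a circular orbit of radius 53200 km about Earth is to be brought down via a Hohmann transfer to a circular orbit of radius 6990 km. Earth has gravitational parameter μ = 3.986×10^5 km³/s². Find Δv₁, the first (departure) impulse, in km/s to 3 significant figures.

Δv₁ = 1.42 km/s

The Hohmann ellipse has a_t = (r₁ + r₂)/2 = 30095 km.
Circular speed at r = 53200 km: v_c = √(μ/r) = 2.737 km/s.
Transfer-orbit speed at the same r (vis-viva, a = a_t): v_t = √[μ(2/r − 1/a_t)] = 1.319 km/s.
Δv₁ = |v_t − v_c| = |1.319 − 2.737| = 1.418 km/s.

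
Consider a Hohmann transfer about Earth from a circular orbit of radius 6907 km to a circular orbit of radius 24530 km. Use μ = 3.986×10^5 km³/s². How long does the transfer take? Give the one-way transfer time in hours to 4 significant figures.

t = 2.724 hours

The Hohmann ellipse has a_t = (r₁ + r₂)/2 = 15718.5 km.
Transfer time t = π√(a_t³/μ) = π√((15718.5)³ / 3.986×10^5) = 9806 s.
Converting: 9806 s ÷ 3600 s/hour = 2.724 hours.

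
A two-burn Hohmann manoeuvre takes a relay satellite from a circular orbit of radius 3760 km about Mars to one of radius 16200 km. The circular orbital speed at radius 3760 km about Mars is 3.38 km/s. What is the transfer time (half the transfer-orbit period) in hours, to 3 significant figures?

From the circular-orbit relation v² = μ/r at r = 3760 km: μ = v²r = (3.38)² × 3760 = 42955.7 km³/s².
The Hohmann ellipse has a_t = (r₁ + r₂)/2 = 9980 km.
Half the transfer-orbit period gives t = π√(a_t³/μ) = 15110 s.
Converting: 15110 s ÷ 3600 s/hour = 4.20 hours.

t = 4.20 hours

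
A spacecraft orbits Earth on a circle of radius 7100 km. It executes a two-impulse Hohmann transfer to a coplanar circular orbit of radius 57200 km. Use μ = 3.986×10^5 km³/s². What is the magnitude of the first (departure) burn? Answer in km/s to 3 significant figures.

Semi-major axis of the transfer orbit: a_t = (7100 + 57200)/2 = 32150 km.
Circular speed at r = 7100 km: v_c = √(μ/r) = 7.493 km/s.
Transfer-orbit speed at the same r (vis-viva, a = a_t): v_t = √[μ(2/r − 1/a_t)] = 9.994 km/s.
Δv₁ = |v_t − v_c| = |9.994 − 7.493| = 2.501 km/s.

Δv₁ = 2.50 km/s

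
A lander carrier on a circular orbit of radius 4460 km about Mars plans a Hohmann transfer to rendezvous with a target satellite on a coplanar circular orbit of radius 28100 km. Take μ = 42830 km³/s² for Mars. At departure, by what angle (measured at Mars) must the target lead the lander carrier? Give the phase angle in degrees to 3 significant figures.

φ = 101°

Semi-major axis of the transfer orbit: a_t = (4460 + 28100)/2 = 16280 km.
The half-period of the transfer ellipse is t = π√(a_t³/μ) = 31530 s.
Target angular speed ω₂ = √(μ/r₂³) = 4.394×10^-5 rad/s.
Angle swept by the target during transfer: ω₂·t = 1.3854 rad = 79.38°.
Arrival is 180° from departure on the ellipse, so φ = 180° − 79.38° = 101°.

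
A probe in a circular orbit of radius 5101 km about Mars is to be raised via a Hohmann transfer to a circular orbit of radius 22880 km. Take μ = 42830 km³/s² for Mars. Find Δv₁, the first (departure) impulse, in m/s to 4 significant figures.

Δv₁ = 807.9 m/s

Semi-major axis of the transfer orbit: a_t = (5101 + 22880)/2 = 13990.5 km.
Circular speed at r = 5101 km: v_c = √(μ/r) = 2.8977 km/s.
Transfer-orbit speed at the same r (vis-viva, a = a_t): v_t = √[μ(2/r − 1/a_t)] = 3.7056 km/s.
Δv₁ = |v_t − v_c| = |3.7056 − 2.8977| = 0.8079 km/s.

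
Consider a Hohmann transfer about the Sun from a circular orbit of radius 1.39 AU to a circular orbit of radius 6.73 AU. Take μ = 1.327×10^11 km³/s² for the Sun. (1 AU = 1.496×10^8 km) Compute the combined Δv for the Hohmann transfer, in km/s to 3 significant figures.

Δv = 12.0 km/s

In km: r₁ = 1.39 × 1.496×10^8 = 2.07944×10^8 km; r₂ = 6.73 × 1.496×10^8 = 1.006808×10^9 km.
Semi-major axis of the transfer orbit: a_t = (2.07944×10^8 + 1.006808×10^9)/2 = 6.07376×10^8 km.
Circular speed at r₁: v₁ = √(μ/r₁) = √(1.327×10^11/2.07944×10^8) = 25.26168 km/s.
Transfer-orbit speed at r₁ (vis-viva): v_p = √[μ(2/r₁ − 1/a_t)] = 32.52421 km/s.
First burn Δv₁ = |v_p − v₁| = 7.263 km/s.
At r₂, v₂ = √(μ/r₂) = 11.48 km/s.
Transfer-orbit speed at r₂: v_a = √[μ(2/r₂ − 1/a_t)] = 6.717 km/s.
Second burn Δv₂ = |v₂ − v_a| = 4.763 km/s.
Δv = Δv₁ + Δv₂ = 7.263 + 4.763 = 12.03 km/s.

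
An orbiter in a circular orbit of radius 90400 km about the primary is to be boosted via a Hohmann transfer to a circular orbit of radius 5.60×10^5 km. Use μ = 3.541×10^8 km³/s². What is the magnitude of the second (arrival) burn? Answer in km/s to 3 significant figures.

Δv₂ = 11.9 km/s

The Hohmann ellipse has a_t = (r₁ + r₂)/2 = 3.252×10^5 km.
On the circular orbit at r = 5.600×10^5 km, v_c = √(μ/r) = 25.15 km/s.
Transfer-orbit speed at the same r (vis-viva, a = a_t): v_t = √[μ(2/r − 1/a_t)] = 13.26 km/s.
Δv₂ = |v_t − v_c| = |13.26 − 25.15| = 11.89 km/s.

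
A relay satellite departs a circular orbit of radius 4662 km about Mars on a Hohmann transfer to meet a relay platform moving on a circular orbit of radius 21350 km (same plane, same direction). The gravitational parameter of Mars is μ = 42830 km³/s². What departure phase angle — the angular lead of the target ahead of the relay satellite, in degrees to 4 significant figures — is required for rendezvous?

φ = 94.42°

Semi-major axis of the transfer orbit: a_t = (4662 + 21350)/2 = 13006 km.
Transfer time t = π√(a_t³/μ) = 22516 s.
The target's mean motion on its circular orbit is ω₂ = √(μ/r₂³) = 6.6340×10^-5 rad/s.
Angle swept by the target during transfer: ω₂·t = 1.4937 rad = 85.58°.
Arrival is 180° from departure on the ellipse, so φ = 180° − 85.58° = 94.42°.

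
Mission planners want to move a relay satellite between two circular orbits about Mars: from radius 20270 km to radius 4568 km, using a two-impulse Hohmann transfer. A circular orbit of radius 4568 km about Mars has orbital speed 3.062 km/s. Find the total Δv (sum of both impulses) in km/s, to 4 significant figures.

Δv = 1.422 km/s

From the circular-orbit relation v² = μ/r at r = 4568 km: μ = v²r = (3.062)² × 4568 = 42828.9 km³/s².
Semi-major axis of the transfer orbit: a_t = (20270 + 4568)/2 = 12419 km.
Circular speed at r₁: v₁ = √(μ/r₁) = √(42828.9/20270) = 1.4536 km/s.
On the transfer ellipse at r₁, v² = μ(2/r − 1/a) gives v_a = √[μ(2/r₁ − 1/a_t)] = 0.88158 km/s.
First burn Δv₁ = |v_a − v₁| = 0.5720 km/s.
At r₂, v₂ = √(μ/r₂) = 3.0620 km/s.
Transfer-orbit speed at r₂: v_p = √[μ(2/r₂ − 1/a_t)] = 3.9119 km/s.
Second burn Δv₂ = |v₂ − v_p| = 0.8499 km/s.
Δv = Δv₁ + Δv₂ = 0.5720 + 0.8499 = 1.422 km/s.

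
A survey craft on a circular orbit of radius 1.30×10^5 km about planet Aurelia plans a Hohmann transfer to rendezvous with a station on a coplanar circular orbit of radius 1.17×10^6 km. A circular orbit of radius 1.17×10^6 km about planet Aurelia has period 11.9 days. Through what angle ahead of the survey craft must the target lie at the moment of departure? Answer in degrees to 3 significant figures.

φ = 105°

From Kepler's third law T² = 4π²r³/μ at r = 1.17×10^6 km, T = 11.9 days = 11.9 × 86400 s = 1.02816×10^6 s: μ = 4π²r³/T² = 5.98130×10^7 km³/s².
Transfer-ellipse semi-major axis a_t = (r₁ + r₂)/2 = (1.300×10^5 + 1.170×10^6)/2 = 6.500×10^5 km.
Transfer time t = π√(a_t³/μ) = 2.129×10^5 s.
The target's mean motion on its circular orbit is ω₂ = √(μ/r₂³) = 6.111×10^-6 rad/s.
Angle swept by the target during transfer: ω₂·t = 1.301 rad = 74.54°.
The survey craft traverses 180° on the transfer ellipse, so the target must lead by 180° − 74.54° = 105°.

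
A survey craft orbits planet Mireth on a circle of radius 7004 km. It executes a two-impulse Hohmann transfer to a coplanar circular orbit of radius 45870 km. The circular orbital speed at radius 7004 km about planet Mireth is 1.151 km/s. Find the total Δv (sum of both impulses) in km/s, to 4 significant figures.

From the circular-orbit relation v² = μ/r at r = 7004 km: μ = v²r = (1.151)² × 7004 = 9278.91 km³/s².
Transfer-ellipse semi-major axis a_t = (r₁ + r₂)/2 = (7004 + 45870)/2 = 26437 km.
At r₁ the circular-orbit speed is v₁ = √(μ/r₁) = 1.1510 km/s.
Transfer-orbit speed at r₁ (v² = μ(2/r − 1/a)): v_p = √[μ(2/r₁ − 1/a_t)] = 1.5161 km/s.
First burn Δv₁ = |v_p − v₁| = 0.3651 km/s.
Circular speed at r₂: v₂ = √(μ/r₂) = 0.4498 km/s.
Transfer-orbit speed at r₂: v_a = √[μ(2/r₂ − 1/a_t)] = 0.2315 km/s.
Second burn Δv₂ = |v₂ − v_a| = 0.2183 km/s.
Δv = Δv₁ + Δv₂ = 0.3651 + 0.2183 = 0.5834 km/s.

Δv = 0.5834 km/s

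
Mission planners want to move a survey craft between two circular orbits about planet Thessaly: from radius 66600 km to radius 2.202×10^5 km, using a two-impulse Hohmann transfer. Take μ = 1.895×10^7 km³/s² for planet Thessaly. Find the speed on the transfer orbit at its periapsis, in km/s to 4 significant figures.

Transfer-ellipse semi-major axis a_t = (r₁ + r₂)/2 = (66600 + 2.202×10^5)/2 = 1.434×10^5 km.
At periapsis, r = 66600 km.
Applying v² = μ(2/r − 1/a_t): v = 20.90 km/s.

v = 20.90 km/s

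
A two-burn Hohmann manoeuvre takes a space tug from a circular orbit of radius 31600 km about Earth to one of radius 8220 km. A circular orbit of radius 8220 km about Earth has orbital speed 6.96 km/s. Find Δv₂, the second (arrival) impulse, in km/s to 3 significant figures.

Δv₂ = 1.81 km/s

From the circular-orbit relation v² = μ/r at r = 8220 km: μ = v²r = (6.96)² × 8220 = 3.98190×10^5 km³/s².
The Hohmann ellipse has a_t = (r₁ + r₂)/2 = 19910 km.
On the circular orbit at r = 8220 km, v_c = √(μ/r) = 6.960 km/s.
Vis-viva on the transfer ellipse at r = 8220 km gives v_t = √[μ(2/r − 1/a_t)] = 8.768 km/s.
Δv₂ = |v_t − v_c| = |8.768 − 6.960| = 1.808 km/s.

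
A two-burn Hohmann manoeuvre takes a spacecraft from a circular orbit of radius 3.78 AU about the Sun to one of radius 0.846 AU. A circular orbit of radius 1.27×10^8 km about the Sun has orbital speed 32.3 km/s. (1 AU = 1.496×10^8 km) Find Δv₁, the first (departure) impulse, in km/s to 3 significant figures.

From the circular-orbit relation v² = μ/r at r = 1.27×10^8 km: μ = v²r = (32.3)² × 1.27×10^8 = 1.32498×10^11 km³/s².
In km: r₁ = 3.78 × 1.496×10^8 = 5.65488×10^8 km; r₂ = 0.846 × 1.496×10^8 = 1.265616×10^8 km.
Transfer-ellipse semi-major axis a_t = (r₁ + r₂)/2 = (5.65488×10^8 + 1.265616×10^8)/2 = 3.460248×10^8 km.
On the circular orbit at r = 5.65488×10^8 km, v_c = √(μ/r) = 15.307 km/s.
Transfer-orbit speed at the same r (vis-viva, a = a_t): v_t = √[μ(2/r − 1/a_t)] = 9.2574 km/s.
Δv₁ = |v_t − v_c| = |9.2574 − 15.307| = 6.050 km/s.

Δv₁ = 6.05 km/s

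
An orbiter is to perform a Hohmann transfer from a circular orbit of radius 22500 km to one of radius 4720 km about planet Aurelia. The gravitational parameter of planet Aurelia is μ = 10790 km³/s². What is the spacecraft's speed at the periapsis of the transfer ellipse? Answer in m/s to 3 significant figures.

Semi-major axis of the transfer orbit: a_t = (22500 + 4720)/2 = 13610 km.
At periapsis, r = 4720 km.
Vis-viva: v = √[μ(2/r − 1/a_t)] = √[10790 × (2/4720 − 1/13610)] = 1.944 km/s.

v = 1940 m/s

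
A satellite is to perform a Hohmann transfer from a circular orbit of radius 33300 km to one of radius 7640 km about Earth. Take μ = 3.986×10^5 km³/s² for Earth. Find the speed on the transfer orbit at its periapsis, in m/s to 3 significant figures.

Semi-major axis of the transfer orbit: a_t = (33300 + 7640)/2 = 20470 km.
The periapsis of the transfer ellipse is at r = 7640 km.
Vis-viva: v = √[μ(2/r − 1/a_t)] = √[3.986×10^5 × (2/7640 − 1/20470)] = 9.213 km/s.

v = 9210 m/s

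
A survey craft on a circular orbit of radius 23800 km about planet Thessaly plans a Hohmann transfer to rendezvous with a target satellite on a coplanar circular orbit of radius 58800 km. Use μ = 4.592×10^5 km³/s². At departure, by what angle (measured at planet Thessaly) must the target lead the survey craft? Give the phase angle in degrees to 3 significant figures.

φ = 74.0°

The Hohmann ellipse has a_t = (r₁ + r₂)/2 = 41300 km.
Transfer time t = π√(a_t³/μ) = 38911 s.
Target angular speed ω₂ = √(μ/r₂³) = 4.7526×10^-5 rad/s.
Angle swept by the target during transfer: ω₂·t = 1.8493 rad = 106.0°.
Arrival is 180° from departure on the ellipse, so φ = 180° − 106.0° = 74.0°.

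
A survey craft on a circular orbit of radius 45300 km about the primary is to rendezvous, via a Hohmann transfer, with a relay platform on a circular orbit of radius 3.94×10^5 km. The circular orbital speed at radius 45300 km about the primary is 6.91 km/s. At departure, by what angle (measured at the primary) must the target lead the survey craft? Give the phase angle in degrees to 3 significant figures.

φ = 105°

From the circular-orbit relation v² = μ/r at r = 45300 km: μ = v²r = (6.91)² × 45300 = 2.16299×10^6 km³/s².
The Hohmann ellipse has a_t = (r₁ + r₂)/2 = 2.1965×10^5 km.
The half-period of the transfer ellipse is t = π√(a_t³/μ) = 2.19897×10^5 s.
Target angular speed ω₂ = √(μ/r₂³) = 5.94679×10^-6 rad/s.
Angle swept by the target during transfer: ω₂·t = 1.30768 rad = 74.92°.
Arrival is 180° from departure on the ellipse, so φ = 180° − 74.92° = 105°.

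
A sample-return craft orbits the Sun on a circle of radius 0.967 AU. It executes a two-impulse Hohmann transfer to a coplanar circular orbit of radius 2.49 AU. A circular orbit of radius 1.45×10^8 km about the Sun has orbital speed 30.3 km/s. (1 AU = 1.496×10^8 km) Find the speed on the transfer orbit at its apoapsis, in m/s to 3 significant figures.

v = 14100 m/s

From the circular-orbit relation v² = μ/r at r = 1.45×10^8 km: μ = v²r = (30.3)² × 1.45×10^8 = 1.33123×10^11 km³/s².
In km: r₁ = 0.967 × 1.496×10^8 = 1.446632×10^8 km; r₂ = 2.49 × 1.496×10^8 = 3.72504×10^8 km.
Transfer-ellipse semi-major axis a_t = (r₁ + r₂)/2 = (1.446632×10^8 + 3.72504×10^8)/2 = 2.585836×10^8 km.
At apoapsis, r = 3.72504×10^8 km.
Vis-viva: v = √[μ(2/r − 1/a_t)] = √[1.33123×10^11 × (2/3.72504×10^8 − 1/2.585836×10^8)] = 14.14 km/s.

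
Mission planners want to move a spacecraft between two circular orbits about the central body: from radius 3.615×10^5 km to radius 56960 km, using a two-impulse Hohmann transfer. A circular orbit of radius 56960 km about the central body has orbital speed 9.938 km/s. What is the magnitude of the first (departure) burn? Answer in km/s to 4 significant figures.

Δv₁ = 1.887 km/s

From the circular-orbit relation v² = μ/r at r = 56960 km: μ = v²r = (9.938)² × 56960 = 5.62559×10^6 km³/s².
The Hohmann ellipse has a_t = (r₁ + r₂)/2 = 2.0923×10^5 km.
Circular speed at r = 3.615×10^5 km: v_c = √(μ/r) = 3.945 km/s.
Transfer-orbit speed at the same r (vis-viva, a = a_t): v_t = √[μ(2/r − 1/a_t)] = 2.058 km/s.
Δv₁ = |v_t − v_c| = |2.058 − 3.945| = 1.887 km/s.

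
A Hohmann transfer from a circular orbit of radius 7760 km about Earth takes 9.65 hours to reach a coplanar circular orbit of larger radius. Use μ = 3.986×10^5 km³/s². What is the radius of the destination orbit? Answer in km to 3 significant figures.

Transfer time t = 9.65 hours = 34740 s, and t = π√(a_t³/μ).
So a_t = (μ t²/π²)^(1/3) = (3.986×10^5 × (34740)² / π²)^(1/3) = 36529 km.
Since a_t = (r₁ + r₂)/2, r₂ = 2a_t − r₁ = 2×36529 − 7760 = 65298 km.

r₂ = 65300 km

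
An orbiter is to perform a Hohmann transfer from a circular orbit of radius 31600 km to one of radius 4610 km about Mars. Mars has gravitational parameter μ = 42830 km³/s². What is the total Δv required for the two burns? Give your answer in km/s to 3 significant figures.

Δv = 1.56 km/s

The Hohmann ellipse has a_t = (r₁ + r₂)/2 = 18105 km.
At r₁ the circular-orbit speed is v₁ = √(μ/r₁) = 1.1642 km/s.
On the transfer ellipse at r₁, vis-viva equation gives v_a = √[μ(2/r₁ − 1/a_t)] = 0.58746 km/s.
First burn Δv₁ = |v_a − v₁| = 0.57674 km/s.
At r₂, v₂ = √(μ/r₂) = 3.04806 km/s.
Transfer-orbit speed at r₂: v_p = √[μ(2/r₂ − 1/a_t)] = 4.02687 km/s.
Second burn Δv₂ = |v₂ − v_p| = 0.97881 km/s.
Δv = Δv₁ + Δv₂ = 0.57674 + 0.97881 = 1.556 km/s.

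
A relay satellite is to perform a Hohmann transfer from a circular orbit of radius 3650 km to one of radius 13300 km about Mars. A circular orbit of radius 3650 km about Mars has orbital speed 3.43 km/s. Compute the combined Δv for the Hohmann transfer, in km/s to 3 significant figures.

Δv = 1.48 km/s

From the circular-orbit relation v² = μ/r at r = 3650 km: μ = v²r = (3.43)² × 3650 = 42941.9 km³/s².
Transfer-ellipse semi-major axis a_t = (r₁ + r₂)/2 = (3650 + 13300)/2 = 8475 km.
At r₁ the circular-orbit speed is v₁ = √(μ/r₁) = 3.430000 km/s.
On the transfer ellipse at r₁, vis-viva equation gives v_p = √[μ(2/r₁ − 1/a_t)] = 4.296849 km/s.
First burn Δv₁ = |v_p − v₁| = 0.866849 km/s.
Circular speed at r₂: v₂ = √(μ/r₂) = 1.796862 km/s.
Transfer-orbit speed at r₂: v_a = √[μ(2/r₂ − 1/a_t)] = 1.179210 km/s.
Second burn Δv₂ = |v₂ − v_a| = 0.617652 km/s.
Δv = Δv₁ + Δv₂ = 0.866849 + 0.617652 = 1.485 km/s.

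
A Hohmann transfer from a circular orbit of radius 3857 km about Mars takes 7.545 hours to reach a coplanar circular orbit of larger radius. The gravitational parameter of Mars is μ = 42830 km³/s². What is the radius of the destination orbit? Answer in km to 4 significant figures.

r₂ = 25620 km

Transfer time t = 7.545 hours = 27162 s, and t = π√(a_t³/μ).
So a_t = (μ t²/π²)^(1/3) = (42830 × (27162)² / π²)^(1/3) = 14739 km.
Since a_t = (r₁ + r₂)/2, r₂ = 2a_t − r₁ = 2×14739 − 3857 = 25621 km.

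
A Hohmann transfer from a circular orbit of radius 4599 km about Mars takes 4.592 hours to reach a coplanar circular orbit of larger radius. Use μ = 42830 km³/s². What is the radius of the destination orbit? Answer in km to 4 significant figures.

r₂ = 16570 km

Transfer time t = 4.592 hours = 16531.2 s, and t = π√(a_t³/μ).
So a_t = (μ t²/π²)^(1/3) = (42830 × (16531.2)² / π²)^(1/3) = 10585 km.
Since a_t = (r₁ + r₂)/2, r₂ = 2a_t − r₁ = 2×10585 − 4599 = 16571 km.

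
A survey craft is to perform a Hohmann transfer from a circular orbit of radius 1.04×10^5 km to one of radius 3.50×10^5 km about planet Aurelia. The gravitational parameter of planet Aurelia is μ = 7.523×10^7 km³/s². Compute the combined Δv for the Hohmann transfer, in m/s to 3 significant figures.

The Hohmann ellipse has a_t = (r₁ + r₂)/2 = 2.270×10^5 km.
Circular speed at r₁: v₁ = √(μ/r₁) = √(7.523×10^7/1.040×10^5) = 26.895 km/s.
On the transfer ellipse at r₁, vis-viva gives v_p = √[μ(2/r₁ − 1/a_t)] = 33.396 km/s.
First burn Δv₁ = |v_p − v₁| = 6.501 km/s.
Circular speed at r₂: v₂ = √(μ/r₂) = 14.6609 km/s.
Transfer-orbit speed at r₂: v_a = √[μ(2/r₂ − 1/a_t)] = 9.92351 km/s.
Second burn Δv₂ = |v₂ − v_a| = 4.737 km/s.
Δv = Δv₁ + Δv₂ = 6.501 + 4.737 = 11.24 km/s.

Δv = 11200 m/s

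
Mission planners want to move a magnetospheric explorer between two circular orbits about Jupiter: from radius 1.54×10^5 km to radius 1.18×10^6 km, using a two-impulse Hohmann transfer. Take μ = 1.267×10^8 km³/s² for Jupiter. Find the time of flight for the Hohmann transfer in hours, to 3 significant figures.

Semi-major axis of the transfer orbit: a_t = (1.540×10^5 + 1.180×10^6)/2 = 6.670×10^5 km.
Half the transfer-orbit period gives t = π√(a_t³/μ) = 1.520×10^5 s.
Converting: 1.520×10^5 s ÷ 3600 s/hour = 42.2 hours.

t = 42.2 hours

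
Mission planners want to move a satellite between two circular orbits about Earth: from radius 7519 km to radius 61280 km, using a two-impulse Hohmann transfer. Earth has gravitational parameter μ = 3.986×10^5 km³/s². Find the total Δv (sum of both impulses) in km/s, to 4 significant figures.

Transfer-ellipse semi-major axis a_t = (r₁ + r₂)/2 = (7519 + 61280)/2 = 34399.5 km.
At r₁ the circular-orbit speed is v₁ = √(μ/r₁) = 7.281 km/s.
On the transfer ellipse at r₁, v² = μ(2/r − 1/a) gives v_p = √[μ(2/r₁ − 1/a_t)] = 9.718 km/s.
First burn Δv₁ = |v_p − v₁| = 2.437 km/s.
Circular speed at r₂: v₂ = √(μ/r₂) = 2.550 km/s.
Transfer-orbit speed at r₂: v_a = √[μ(2/r₂ − 1/a_t)] = 1.192 km/s.
Second burn Δv₂ = |v₂ − v_a| = 1.358 km/s.
Δv = Δv₁ + Δv₂ = 2.437 + 1.358 = 3.795 km/s.

Δv = 3.795 km/s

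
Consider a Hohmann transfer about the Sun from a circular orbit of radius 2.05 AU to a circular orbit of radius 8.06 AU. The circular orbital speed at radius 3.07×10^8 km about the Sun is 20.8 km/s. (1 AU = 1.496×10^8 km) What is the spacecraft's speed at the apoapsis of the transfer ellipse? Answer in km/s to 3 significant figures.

v = 6.68 km/s

From the circular-orbit relation v² = μ/r at r = 3.07×10^8 km: μ = v²r = (20.8)² × 3.07×10^8 = 1.32820×10^11 km³/s².
In km: r₁ = 2.05 × 1.496×10^8 = 3.0668×10^8 km; r₂ = 8.06 × 1.496×10^8 = 1.205776×10^9 km.
Transfer-ellipse semi-major axis a_t = (r₁ + r₂)/2 = (3.0668×10^8 + 1.205776×10^9)/2 = 7.56228×10^8 km.
At apoapsis, r = 1.205776×10^9 km.
From the vis-viva equation, v = √[μ(2/r − 1/a_t)] = 6.684 km/s.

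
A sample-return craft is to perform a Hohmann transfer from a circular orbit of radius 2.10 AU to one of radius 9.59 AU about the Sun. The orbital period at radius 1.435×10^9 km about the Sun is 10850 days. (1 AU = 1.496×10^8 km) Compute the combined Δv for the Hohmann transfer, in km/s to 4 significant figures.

From Kepler's third law T² = 4π²r³/μ at r = 1.435×10^9 km, T = 10850 days = 10850 × 86400 s = 9.3744×10^8 s: μ = 4π²r³/T² = 1.32748×10^11 km³/s².
In km: r₁ = 2.10 × 1.496×10^8 = 3.1416×10^8 km; r₂ = 9.59 × 1.496×10^8 = 1.434664×10^9 km.
Transfer-ellipse semi-major axis a_t = (r₁ + r₂)/2 = (3.1416×10^8 + 1.434664×10^9)/2 = 8.74412×10^8 km.
At r₁ the circular-orbit speed is v₁ = √(μ/r₁) = 20.5560 km/s.
Transfer-orbit speed at r₁ (vis-viva): v_p = √[μ(2/r₁ − 1/a_t)] = 26.3303 km/s.
First burn Δv₁ = |v_p − v₁| = 5.7743 km/s.
At r₂, v₂ = √(μ/r₂) = 9.6192 km/s.
Transfer-orbit speed at r₂: v_a = √[μ(2/r₂ − 1/a_t)] = 5.7658 km/s.
Second burn Δv₂ = |v₂ − v_a| = 3.8534 km/s.
Total Δv = Δv₁ + Δv₂ = 9.628 km/s.

Δv = 9.628 km/s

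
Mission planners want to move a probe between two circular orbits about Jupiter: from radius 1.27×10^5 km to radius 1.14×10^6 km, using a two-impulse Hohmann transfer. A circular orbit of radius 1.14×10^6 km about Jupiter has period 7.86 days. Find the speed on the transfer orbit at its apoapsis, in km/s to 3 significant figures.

v = 4.72 km/s

From Kepler's third law T² = 4π²r³/μ at r = 1.14×10^6 km, T = 7.86 days = 7.86 × 86400 s = 6.79104×10^5 s: μ = 4π²r³/T² = 1.26824×10^8 km³/s².
Transfer-ellipse semi-major axis a_t = (r₁ + r₂)/2 = (1.270×10^5 + 1.140×10^6)/2 = 6.335×10^5 km.
The apoapsis of the transfer ellipse is at r = 1.140×10^6 km.
Applying v² = μ(2/r − 1/a_t): v = 4.723 km/s.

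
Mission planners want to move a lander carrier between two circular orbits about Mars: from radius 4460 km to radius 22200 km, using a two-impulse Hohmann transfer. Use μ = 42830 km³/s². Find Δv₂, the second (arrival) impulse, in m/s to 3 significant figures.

Δv₂ = 586 m/s

The Hohmann ellipse has a_t = (r₁ + r₂)/2 = 13330 km.
On the circular orbit at r = 22200 km, v_c = √(μ/r) = 1.389 km/s.
Transfer-orbit speed at the same r (vis-viva, a = a_t): v_t = √[μ(2/r − 1/a_t)] = 0.8034 km/s.
Δv₂ = |v_t − v_c| = |0.8034 − 1.389| = 0.5856 km/s.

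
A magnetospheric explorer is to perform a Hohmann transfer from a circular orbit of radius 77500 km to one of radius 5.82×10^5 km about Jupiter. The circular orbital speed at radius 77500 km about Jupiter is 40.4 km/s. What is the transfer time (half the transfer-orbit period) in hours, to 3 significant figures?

t = 14.7 hours

From the circular-orbit relation v² = μ/r at r = 77500 km: μ = v²r = (40.4)² × 77500 = 1.26492×10^8 km³/s².
The Hohmann ellipse has a_t = (r₁ + r₂)/2 = 3.2975×10^5 km.
Transfer time t = π√(a_t³/μ) = π√((3.2975×10^5)³ / 1.26492×10^8) = 52890 s.
Converting: 52890 s ÷ 3600 s/hour = 14.7 hours.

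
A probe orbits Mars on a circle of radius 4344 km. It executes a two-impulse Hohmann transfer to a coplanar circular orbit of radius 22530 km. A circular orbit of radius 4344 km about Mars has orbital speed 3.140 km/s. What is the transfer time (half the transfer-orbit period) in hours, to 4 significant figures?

From the circular-orbit relation v² = μ/r at r = 4344 km: μ = v²r = (3.140)² × 4344 = 42830.1 km³/s².
The Hohmann ellipse has a_t = (r₁ + r₂)/2 = 13437 km.
By Kepler's third law the transfer-orbit period is T = 2π√(a_t³/μ), so t = T/2 = 23644 s.
Converting: 23644 s ÷ 3600 s/hour = 6.568 hours.

t = 6.568 hours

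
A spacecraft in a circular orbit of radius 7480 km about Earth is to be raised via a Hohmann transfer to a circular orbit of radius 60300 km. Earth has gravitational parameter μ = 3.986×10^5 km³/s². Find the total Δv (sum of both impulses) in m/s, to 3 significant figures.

Δv = 3800 m/s

Semi-major axis of the transfer orbit: a_t = (7480 + 60300)/2 = 33890 km.
Circular speed at r₁: v₁ = √(μ/r₁) = √(3.986×10^5/7480) = 7.2999 km/s.
Transfer-orbit speed at r₁ (vis-viva): v_p = √[μ(2/r₁ − 1/a_t)] = 9.7373 km/s.
First burn Δv₁ = |v_p − v₁| = 2.4374 km/s.
At r₂, v₂ = √(μ/r₂) = 2.57105 km/s.
Transfer-orbit speed at r₂: v_a = √[μ(2/r₂ − 1/a_t)] = 1.20788 km/s.
Second burn Δv₂ = |v₂ − v_a| = 1.3632 km/s.
Total Δv = Δv₁ + Δv₂ = 3.801 km/s.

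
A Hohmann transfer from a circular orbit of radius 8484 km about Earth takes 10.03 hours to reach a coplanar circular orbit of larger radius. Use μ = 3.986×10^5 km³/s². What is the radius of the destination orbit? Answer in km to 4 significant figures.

r₂ = 66480 km

Transfer time t = 10.03 hours = 36108 s, and t = π√(a_t³/μ).
So a_t = (μ t²/π²)^(1/3) = (3.986×10^5 × (36108)² / π²)^(1/3) = 37481 km.
Since a_t = (r₁ + r₂)/2, r₂ = 2a_t − r₁ = 2×37481 − 8484 = 66478 km.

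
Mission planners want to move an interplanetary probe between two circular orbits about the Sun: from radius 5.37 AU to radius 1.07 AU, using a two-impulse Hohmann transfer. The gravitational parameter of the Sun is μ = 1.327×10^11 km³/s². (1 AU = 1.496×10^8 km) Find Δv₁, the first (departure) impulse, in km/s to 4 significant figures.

In km: r₁ = 5.37 × 1.496×10^8 = 8.03352×10^8 km; r₂ = 1.07 × 1.496×10^8 = 1.60072×10^8 km.
Transfer-ellipse semi-major axis a_t = (r₁ + r₂)/2 = (8.03352×10^8 + 1.60072×10^8)/2 = 4.81712×10^8 km.
Circular speed at r = 8.03352×10^8 km: v_c = √(μ/r) = 12.8523 km/s.
Transfer-orbit speed at the same r (vis-viva, a = a_t): v_t = √[μ(2/r − 1/a_t)] = 7.40878 km/s.
Δv₁ = |v_t − v_c| = |7.40878 − 12.8523| = 5.444 km/s.

Δv₁ = 5.444 km/s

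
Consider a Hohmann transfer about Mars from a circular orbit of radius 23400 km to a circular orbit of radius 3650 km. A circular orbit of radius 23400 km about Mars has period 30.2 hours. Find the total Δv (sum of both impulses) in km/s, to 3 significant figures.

From Kepler's third law T² = 4π²r³/μ at r = 23400 km, T = 30.2 hours = 30.2 × 3600 s = 1.0872×10^5 s: μ = 4π²r³/T² = 42794.5 km³/s².
Semi-major axis of the transfer orbit: a_t = (23400 + 3650)/2 = 13525 km.
Circular speed at r₁: v₁ = √(μ/r₁) = √(42794.5/23400) = 1.3523 km/s.
Transfer-orbit speed at r₁ (v² = μ(2/r − 1/a)): v_a = √[μ(2/r₁ − 1/a_t)] = 0.70253 km/s.
First burn Δv₁ = |v_a − v₁| = 0.6498 km/s.
Circular speed at r₂: v₂ = √(μ/r₂) = 3.424 km/s.
Transfer-orbit speed at r₂: v_p = √[μ(2/r₂ − 1/a_t)] = 4.504 km/s.
Second burn Δv₂ = |v₂ − v_p| = 1.080 km/s.
Δv = Δv₁ + Δv₂ = 0.6498 + 1.080 = 1.730 km/s.

Δv = 1.73 km/s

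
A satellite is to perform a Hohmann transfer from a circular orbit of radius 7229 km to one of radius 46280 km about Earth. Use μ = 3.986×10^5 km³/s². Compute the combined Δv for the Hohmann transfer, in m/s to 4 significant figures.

Δv = 3750 m/s

The Hohmann ellipse has a_t = (r₁ + r₂)/2 = 26754.5 km.
Circular speed at r₁: v₁ = √(μ/r₁) = √(3.986×10^5/7229) = 7.4256 km/s.
Transfer-orbit speed at r₁ (vis-viva equation): v_p = √[μ(2/r₁ − 1/a_t)] = 9.7662 km/s.
First burn Δv₁ = |v_p − v₁| = 2.341 km/s.
Circular speed at r₂: v₂ = √(μ/r₂) = 2.935 km/s.
Transfer-orbit speed at r₂: v_a = √[μ(2/r₂ − 1/a_t)] = 1.526 km/s.
Second burn Δv₂ = |v₂ − v_a| = 1.409 km/s.
Δv = Δv₁ + Δv₂ = 2.341 + 1.409 = 3.750 km/s.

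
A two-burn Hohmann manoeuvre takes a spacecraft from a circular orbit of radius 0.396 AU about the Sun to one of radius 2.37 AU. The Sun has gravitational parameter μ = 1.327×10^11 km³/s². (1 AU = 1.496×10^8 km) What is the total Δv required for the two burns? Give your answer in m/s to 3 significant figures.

In km: r₁ = 0.396 × 1.496×10^8 = 5.92416×10^7 km; r₂ = 2.37 × 1.496×10^8 = 3.54552×10^8 km.
Semi-major axis of the transfer orbit: a_t = (5.92416×10^7 + 3.54552×10^8)/2 = 2.068968×10^8 km.
At r₁ the circular-orbit speed is v₁ = √(μ/r₁) = 47.33 km/s.
Transfer-orbit speed at r₁ (vis-viva equation): v_p = √[μ(2/r₁ − 1/a_t)] = 61.96 km/s.
First burn Δv₁ = |v_p − v₁| = 14.63 km/s.
Circular speed at r₂: v₂ = √(μ/r₂) = 19.346 km/s.
Transfer-orbit speed at r₂: v_a = √[μ(2/r₂ − 1/a_t)] = 10.352 km/s.
Second burn Δv₂ = |v₂ − v_a| = 8.994 km/s.
Δv = Δv₁ + Δv₂ = 14.63 + 8.994 = 23.62 km/s.

Δv = 23600 m/s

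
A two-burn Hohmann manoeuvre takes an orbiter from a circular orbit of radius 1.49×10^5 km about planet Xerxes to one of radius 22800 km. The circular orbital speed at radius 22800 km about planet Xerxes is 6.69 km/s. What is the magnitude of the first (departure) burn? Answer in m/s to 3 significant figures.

From the circular-orbit relation v² = μ/r at r = 22800 km: μ = v²r = (6.69)² × 22800 = 1.02044×10^6 km³/s².
Semi-major axis of the transfer orbit: a_t = (1.490×10^5 + 22800)/2 = 85900 km.
Circular speed at r = 1.490×10^5 km: v_c = √(μ/r) = 2.617 km/s.
Transfer-orbit speed at the same r (vis-viva, a = a_t): v_t = √[μ(2/r − 1/a_t)] = 1.348 km/s.
Δv₁ = |v_t − v_c| = |1.348 − 2.617| = 1.269 km/s.

Δv₁ = 1270 m/s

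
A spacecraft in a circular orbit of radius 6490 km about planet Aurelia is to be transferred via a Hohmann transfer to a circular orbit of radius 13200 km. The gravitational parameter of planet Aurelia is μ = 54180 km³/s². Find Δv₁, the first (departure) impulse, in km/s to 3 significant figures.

The Hohmann ellipse has a_t = (r₁ + r₂)/2 = 9845 km.
Circular speed at r = 6490 km: v_c = √(μ/r) = 2.8893 km/s.
Vis-viva on the transfer ellipse at r = 6490 km gives v_t = √[μ(2/r − 1/a_t)] = 3.3456 km/s.
Δv₁ = |v_t − v_c| = |3.3456 − 2.8893| = 0.4563 km/s.

Δv₁ = 0.456 km/s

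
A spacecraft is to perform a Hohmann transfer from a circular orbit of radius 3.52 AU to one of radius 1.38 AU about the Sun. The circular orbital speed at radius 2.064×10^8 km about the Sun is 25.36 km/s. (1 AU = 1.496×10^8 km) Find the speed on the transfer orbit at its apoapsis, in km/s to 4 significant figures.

v = 11.92 km/s

From the circular-orbit relation v² = μ/r at r = 2.064×10^8 km: μ = v²r = (25.36)² × 2.064×10^8 = 1.32742×10^11 km³/s².
In km: r₁ = 3.52 × 1.496×10^8 = 5.26592×10^8 km; r₂ = 1.38 × 1.496×10^8 = 2.06448×10^8 km.
Transfer-ellipse semi-major axis a_t = (r₁ + r₂)/2 = (5.26592×10^8 + 2.06448×10^8)/2 = 3.6652×10^8 km.
At apoapsis, r = 5.26592×10^8 km.
Vis-viva: v = √[μ(2/r − 1/a_t)] = √[1.32742×10^11 × (2/5.26592×10^8 − 1/3.6652×10^8)] = 11.92 km/s.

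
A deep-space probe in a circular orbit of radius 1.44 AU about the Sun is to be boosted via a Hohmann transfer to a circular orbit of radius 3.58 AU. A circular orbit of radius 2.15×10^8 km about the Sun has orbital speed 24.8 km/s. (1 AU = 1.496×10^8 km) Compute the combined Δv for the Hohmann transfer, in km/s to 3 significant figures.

From the circular-orbit relation v² = μ/r at r = 2.15×10^8 km: μ = v²r = (24.8)² × 2.15×10^8 = 1.32234×10^11 km³/s².
In km: r₁ = 1.44 × 1.496×10^8 = 2.15424×10^8 km; r₂ = 3.58 × 1.496×10^8 = 5.35568×10^8 km.
Transfer-ellipse semi-major axis a_t = (r₁ + r₂)/2 = (2.15424×10^8 + 5.35568×10^8)/2 = 3.75496×10^8 km.
At r₁ the circular-orbit speed is v₁ = √(μ/r₁) = 24.7756 km/s.
Transfer-orbit speed at r₁ (vis-viva equation): v_p = √[μ(2/r₁ − 1/a_t)] = 29.5889 km/s.
First burn Δv₁ = |v_p − v₁| = 4.8133 km/s.
Circular speed at r₂: v₂ = √(μ/r₂) = 15.7132 km/s.
Transfer-orbit speed at r₂: v_a = √[μ(2/r₂ − 1/a_t)] = 11.9017 km/s.
Second burn Δv₂ = |v₂ − v_a| = 3.8115 km/s.
Total Δv = Δv₁ + Δv₂ = 8.625 km/s.

Δv = 8.62 km/s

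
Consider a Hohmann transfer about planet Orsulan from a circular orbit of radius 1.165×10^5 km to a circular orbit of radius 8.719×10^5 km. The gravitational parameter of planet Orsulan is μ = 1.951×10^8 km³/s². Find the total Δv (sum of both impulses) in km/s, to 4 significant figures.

Transfer-ellipse semi-major axis a_t = (r₁ + r₂)/2 = (1.165×10^5 + 8.719×10^5)/2 = 4.942×10^5 km.
At r₁ the circular-orbit speed is v₁ = √(μ/r₁) = 40.923 km/s.
On the transfer ellipse at r₁, v² = μ(2/r − 1/a) gives v_p = √[μ(2/r₁ − 1/a_t)] = 54.356 km/s.
First burn Δv₁ = |v_p − v₁| = 13.43 km/s.
At r₂, v₂ = √(μ/r₂) = 14.959 km/s.
Transfer-orbit speed at r₂: v_a = √[μ(2/r₂ − 1/a_t)] = 7.2628 km/s.
Second burn Δv₂ = |v₂ − v_a| = 7.696 km/s.
Δv = Δv₁ + Δv₂ = 13.43 + 7.696 = 21.13 km/s.

Δv = 21.13 km/s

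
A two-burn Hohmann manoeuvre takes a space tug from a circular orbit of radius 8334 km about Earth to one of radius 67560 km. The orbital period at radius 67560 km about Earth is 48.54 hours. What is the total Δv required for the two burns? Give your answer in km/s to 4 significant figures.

Δv = 3.603 km/s

From Kepler's third law T² = 4π²r³/μ at r = 67560 km, T = 48.54 hours = 48.54 × 3600 s = 1.74744×10^5 s: μ = 4π²r³/T² = 3.98680×10^5 km³/s².
The Hohmann ellipse has a_t = (r₁ + r₂)/2 = 37947 km.
At r₁ the circular-orbit speed is v₁ = √(μ/r₁) = 6.9165 km/s.
Transfer-orbit speed at r₁ (v² = μ(2/r − 1/a)): v_p = √[μ(2/r₁ − 1/a_t)] = 9.2287 km/s.
First burn Δv₁ = |v_p − v₁| = 2.312 km/s.
Circular speed at r₂: v₂ = √(μ/r₂) = 2.429 km/s.
Transfer-orbit speed at r₂: v_a = √[μ(2/r₂ − 1/a_t)] = 1.138 km/s.
Second burn Δv₂ = |v₂ − v_a| = 1.291 km/s.
Total Δv = Δv₁ + Δv₂ = 3.603 km/s.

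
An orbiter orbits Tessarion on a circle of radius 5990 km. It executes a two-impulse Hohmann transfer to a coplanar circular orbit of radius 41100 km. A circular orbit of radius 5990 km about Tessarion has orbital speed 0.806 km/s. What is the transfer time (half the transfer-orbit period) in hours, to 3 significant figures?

t = 50.5 hours

From the circular-orbit relation v² = μ/r at r = 5990 km: μ = v²r = (0.806)² × 5990 = 3891.32 km³/s².
Transfer-ellipse semi-major axis a_t = (r₁ + r₂)/2 = (5990 + 41100)/2 = 23545 km.
Half the transfer-orbit period gives t = π√(a_t³/μ) = 1.819×10^5 s.
Converting: 1.819×10^5 s ÷ 3600 s/hour = 50.5 hours.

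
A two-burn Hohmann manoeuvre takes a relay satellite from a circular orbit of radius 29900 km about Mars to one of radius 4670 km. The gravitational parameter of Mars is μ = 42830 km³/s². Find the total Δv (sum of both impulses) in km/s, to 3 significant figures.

Δv = 1.53 km/s

Semi-major axis of the transfer orbit: a_t = (29900 + 4670)/2 = 17285 km.
Circular speed at r₁: v₁ = √(μ/r₁) = √(42830/29900) = 1.1968 km/s.
On the transfer ellipse at r₁, vis-viva equation gives v_a = √[μ(2/r₁ − 1/a_t)] = 0.62210 km/s.
First burn Δv₁ = |v_a − v₁| = 0.5747 km/s.
Circular speed at r₂: v₂ = √(μ/r₂) = 3.02842 km/s.
Transfer-orbit speed at r₂: v_p = √[μ(2/r₂ − 1/a_t)] = 3.98306 km/s.
Second burn Δv₂ = |v₂ − v_p| = 0.9546 km/s.
Total Δv = Δv₁ + Δv₂ = 1.529 km/s.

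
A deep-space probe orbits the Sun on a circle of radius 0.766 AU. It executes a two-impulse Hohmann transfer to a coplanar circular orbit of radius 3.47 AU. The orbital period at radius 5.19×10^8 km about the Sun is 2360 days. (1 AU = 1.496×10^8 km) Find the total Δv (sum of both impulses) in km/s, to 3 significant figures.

Δv = 15.9 km/s

From Kepler's third law T² = 4π²r³/μ at r = 5.19×10^8 km, T = 2360 days = 2360 × 86400 s = 2.03904×10^8 s: μ = 4π²r³/T² = 1.32743×10^11 km³/s².
In km: r₁ = 0.766 × 1.496×10^8 = 1.145936×10^8 km; r₂ = 3.47 × 1.496×10^8 = 5.19112×10^8 km.
Semi-major axis of the transfer orbit: a_t = (1.145936×10^8 + 5.19112×10^8)/2 = 3.168528×10^8 km.
Circular speed at r₁: v₁ = √(μ/r₁) = √(1.32743×10^11/1.145936×10^8) = 34.035 km/s.
On the transfer ellipse at r₁, vis-viva equation gives v_p = √[μ(2/r₁ − 1/a_t)] = 43.564 km/s.
First burn Δv₁ = |v_p − v₁| = 9.529 km/s.
Circular speed at r₂: v₂ = √(μ/r₂) = 15.991 km/s.
Transfer-orbit speed at r₂: v_a = √[μ(2/r₂ − 1/a_t)] = 9.6167 km/s.
Second burn Δv₂ = |v₂ − v_a| = 6.374 km/s.
Total Δv = Δv₁ + Δv₂ = 15.90 km/s.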